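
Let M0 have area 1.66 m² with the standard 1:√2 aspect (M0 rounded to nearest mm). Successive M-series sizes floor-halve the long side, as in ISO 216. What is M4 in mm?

Let M0's short side be w mm. w · w√2 = 1.66 m² = 1,660,000 mm², so w ≈ 1083.4 mm and w√2 ≈ 1532.2 mm → M0 = 1083 × 1532 mm.
M1: ⌊1532/2⌋ × 1083 = 766 × 1083 mm
M2: ⌊1083/2⌋ × 766 = 541 × 766 mm
M3: ⌊766/2⌋ × 541 = 383 × 541 mm
M4: ⌊541/2⌋ × 383 = 270 × 383 mm

270 × 383 mm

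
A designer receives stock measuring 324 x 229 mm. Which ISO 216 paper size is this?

C4 (229 × 324 mm)

Aspect ratio 324/229 ≈ 1.415 — close to the ISO √2 ≈ 1.414.
In the C-series (envelope sizes, between A and B): C4 = 229 × 324 mm.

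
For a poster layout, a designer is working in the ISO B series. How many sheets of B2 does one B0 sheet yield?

Each ISO step halves the sheet: 1 × B0 → 2 × B1 → 4 × B2
From B0 to B2 is 2 halving steps: 2^2 = 4.

4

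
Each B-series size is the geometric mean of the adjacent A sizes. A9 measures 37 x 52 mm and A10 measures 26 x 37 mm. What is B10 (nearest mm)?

Short side: √(37 · 26) = √962 ≈ 31.0 → 31 mm
Long side: √(52 · 37) = √1924 ≈ 43.9 → 44 mm

31 × 44 mm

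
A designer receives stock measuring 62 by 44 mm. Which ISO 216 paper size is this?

B9 (44 × 62 mm)

Aspect ratio 62/44 ≈ 1.409 — close to the ISO √2 ≈ 1.414.
In the B-series (B0 = 1000 × 1414 mm): B9 = 44 × 62 mm.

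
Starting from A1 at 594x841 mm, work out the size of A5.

148 × 210 mm

A2: ⌊841/2⌋ × 594 = 420 × 594 mm
A3: ⌊594/2⌋ × 420 = 297 × 420 mm
A4: ⌊420/2⌋ × 297 = 210 × 297 mm
A5: ⌊297/2⌋ × 210 = 148 × 210 mm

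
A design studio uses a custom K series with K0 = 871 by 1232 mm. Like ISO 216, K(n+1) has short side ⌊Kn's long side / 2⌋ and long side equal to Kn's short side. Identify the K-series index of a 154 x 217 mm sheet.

K5

K0: 871 × 1232 mm
K1: 616 × 871 mm
K2: 435 × 616 mm
K3: 308 × 435 mm
K4: 217 × 308 mm
K5: 154 × 217 mm
K6: 108 × 154 mm
→ matches K5.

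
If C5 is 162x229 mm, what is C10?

C6: ⌊229/2⌋ × 162 = 114 × 162 mm
C7: ⌊162/2⌋ × 114 = 81 × 114 mm
C8: ⌊114/2⌋ × 81 = 57 × 81 mm
C9: ⌊81/2⌋ × 57 = 40 × 57 mm
C10: ⌊57/2⌋ × 40 = 28 × 40 mm

28 × 40 mm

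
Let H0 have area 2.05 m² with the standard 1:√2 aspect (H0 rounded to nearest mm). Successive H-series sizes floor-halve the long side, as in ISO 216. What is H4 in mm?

301 × 425 mm

Let H0's short side be w mm. w · w√2 = 2.05 m² = 2,050,000 mm², so w ≈ 1204.0 mm and w√2 ≈ 1702.7 mm → H0 = 1204 × 1703 mm.
H1: ⌊1703/2⌋ × 1204 = 851 × 1204 mm
H2: ⌊1204/2⌋ × 851 = 602 × 851 mm
H3: ⌊851/2⌋ × 602 = 425 × 602 mm
H4: ⌊602/2⌋ × 425 = 301 × 425 mm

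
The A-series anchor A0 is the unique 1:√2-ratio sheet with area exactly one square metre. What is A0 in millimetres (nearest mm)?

Let the short side be w mm. Then the long side is w√2 and w · w√2 = 10⁶ mm².
w² = 10⁶/√2, so w = 1000 / 2^(1/4) ≈ 840.9 mm; long side = 1000 · 2^(1/4) ≈ 1189.2 mm.

841 × 1189 mm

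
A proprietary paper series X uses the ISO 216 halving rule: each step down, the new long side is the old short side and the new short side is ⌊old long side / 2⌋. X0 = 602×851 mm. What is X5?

106 × 150 mm

X1 = 425 × 602 mm (from X0 by 1 halving).
X2: ⌊602/2⌋ × 425 = 301 × 425 mm
X3: ⌊425/2⌋ × 301 = 212 × 301 mm
X4: ⌊301/2⌋ × 212 = 150 × 212 mm
X5: ⌊212/2⌋ × 150 = 106 × 150 mm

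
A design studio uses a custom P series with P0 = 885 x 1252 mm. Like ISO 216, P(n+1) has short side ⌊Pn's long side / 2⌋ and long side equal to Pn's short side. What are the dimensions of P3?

P1: ⌊1252/2⌋ × 885 = 626 × 885 mm
P2: ⌊885/2⌋ × 626 = 442 × 626 mm
P3: ⌊626/2⌋ × 442 = 313 × 442 mm

313 × 442 mm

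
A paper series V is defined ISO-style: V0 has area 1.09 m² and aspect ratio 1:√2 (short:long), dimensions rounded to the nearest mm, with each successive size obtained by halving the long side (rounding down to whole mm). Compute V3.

Let V0's short side be w mm. w · w√2 = 1.09 m² = 1,090,000 mm², so w ≈ 877.9 mm and w√2 ≈ 1241.6 mm → V0 = 878 × 1242 mm.
V1: ⌊1242/2⌋ × 878 = 621 × 878 mm
V2: ⌊878/2⌋ × 621 = 439 × 621 mm
V3: ⌊621/2⌋ × 439 = 310 × 439 mm

310 × 439 mm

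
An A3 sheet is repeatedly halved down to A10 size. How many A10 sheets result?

Each ISO step halves the sheet: 1 × A3 → 2 × A4 → 4 × A5 → 8 × A6 → …
From A3 to A10 is 7 halving steps: 2^7 = 128.

128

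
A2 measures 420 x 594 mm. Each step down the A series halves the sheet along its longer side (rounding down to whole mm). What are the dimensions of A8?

52 × 74 mm

A3: ⌊594/2⌋ × 420 = 297 × 420 mm
A4: ⌊420/2⌋ × 297 = 210 × 297 mm
A5: ⌊297/2⌋ × 210 = 148 × 210 mm
A6: ⌊210/2⌋ × 148 = 105 × 148 mm
A7: ⌊148/2⌋ × 105 = 74 × 105 mm
A8: ⌊105/2⌋ × 74 = 52 × 74 mm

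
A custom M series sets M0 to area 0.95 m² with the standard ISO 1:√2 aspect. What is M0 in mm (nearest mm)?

Let the short side be w mm. Then w · w√2 = 0.95 m² = 950,000 mm².
w² = 950,000/√2, so w ≈ 819.6 mm; long side = w√2 ≈ 1159.1 mm.

820 × 1159 mm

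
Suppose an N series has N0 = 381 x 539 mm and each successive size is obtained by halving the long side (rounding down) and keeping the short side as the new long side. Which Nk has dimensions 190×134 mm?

N0: 381 × 539 mm
N1: 269 × 381 mm
N2: 190 × 269 mm
N3: 134 × 190 mm
N4: 95 × 134 mm
→ matches N3.

N3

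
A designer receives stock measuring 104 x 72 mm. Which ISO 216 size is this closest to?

Aspect ratio 104/72 ≈ 1.444 (ISO target is √2 ≈ 1.414).
In the A-series (A0 area = 1 m²): A7 = 74 × 105 mm.
Off by 3 mm total — nearest standard size.

A7 (74 × 105 mm)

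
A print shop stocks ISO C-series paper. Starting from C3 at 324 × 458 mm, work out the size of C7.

81 × 114 mm

C4: ⌊458/2⌋ × 324 = 229 × 324 mm
C5: ⌊324/2⌋ × 229 = 162 × 229 mm
C6: ⌊229/2⌋ × 162 = 114 × 162 mm
C7: ⌊162/2⌋ × 114 = 81 × 114 mm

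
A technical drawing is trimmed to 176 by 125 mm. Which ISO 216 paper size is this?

Aspect ratio 176/125 ≈ 1.408 — close to the ISO √2 ≈ 1.414.
In the B-series (B0 = 1000 × 1414 mm): B6 = 125 × 176 mm.

B6 (125 × 176 mm)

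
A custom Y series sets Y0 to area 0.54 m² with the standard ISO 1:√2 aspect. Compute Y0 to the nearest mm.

618 × 874 mm

Let the short side be w mm. Then w · w√2 = 0.54 m² = 540,000 mm².
w² = 540,000/√2, so w ≈ 617.9 mm; long side = w√2 ≈ 873.9 mm.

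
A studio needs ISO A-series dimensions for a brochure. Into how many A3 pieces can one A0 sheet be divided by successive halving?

Each ISO step halves the sheet: 1 × A0 → 2 × A1 → 4 × A2 → 8 × A3
From A0 to A3 is 3 halving steps: 2^3 = 8.

8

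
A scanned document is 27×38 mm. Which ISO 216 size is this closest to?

Aspect ratio 38/27 ≈ 1.407 — close to the ISO √2 ≈ 1.414.
In the A-series (A0 area = 1 m²): A10 = 26 × 37 mm.
Off by 2 mm total — nearest standard size.

A10 (26 × 37 mm)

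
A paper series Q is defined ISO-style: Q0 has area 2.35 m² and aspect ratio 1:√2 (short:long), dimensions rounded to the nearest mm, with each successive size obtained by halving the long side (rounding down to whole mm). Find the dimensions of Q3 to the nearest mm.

Let Q0's short side be w mm. w · w√2 = 2.35 m² = 2,350,000 mm², so w ≈ 1289.1 mm and w√2 ≈ 1823.0 mm → Q0 = 1289 × 1823 mm.
Q1: ⌊1823/2⌋ × 1289 = 911 × 1289 mm
Q2: ⌊1289/2⌋ × 911 = 644 × 911 mm
Q3: ⌊911/2⌋ × 644 = 455 × 644 mm

455 × 644 mm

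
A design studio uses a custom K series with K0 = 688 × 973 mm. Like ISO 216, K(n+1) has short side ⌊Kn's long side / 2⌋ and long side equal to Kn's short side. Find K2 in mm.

344 × 486 mm

K1: ⌊973/2⌋ × 688 = 486 × 688 mm
K2: ⌊688/2⌋ × 486 = 344 × 486 mm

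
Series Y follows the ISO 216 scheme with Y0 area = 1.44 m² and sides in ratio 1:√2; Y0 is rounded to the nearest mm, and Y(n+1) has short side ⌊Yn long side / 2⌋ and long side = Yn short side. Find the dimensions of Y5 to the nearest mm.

Let Y0's short side be w mm. w · w√2 = 1.44 m² = 1,440,000 mm², so w ≈ 1009.1 mm and w√2 ≈ 1427.0 mm → Y0 = 1009 × 1427 mm.
Y1: ⌊1427/2⌋ × 1009 = 713 × 1009 mm
Y2: ⌊1009/2⌋ × 713 = 504 × 713 mm
Y3: ⌊713/2⌋ × 504 = 356 × 504 mm
Y4: ⌊504/2⌋ × 356 = 252 × 356 mm
Y5: ⌊356/2⌋ × 252 = 178 × 252 mm

178 × 252 mm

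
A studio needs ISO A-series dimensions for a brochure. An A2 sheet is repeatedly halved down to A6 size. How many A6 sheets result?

A2 = 420 × 594 mm; A6 = 105 × 148 mm.
Each halving step doubles the count; 4 steps from A2 to A6.
2^4 = 16.

16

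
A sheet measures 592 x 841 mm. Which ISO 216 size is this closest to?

A1 (594 × 841 mm)

Aspect ratio 841/592 ≈ 1.421 — close to the ISO √2 ≈ 1.414.
In the A-series (A0 area = 1 m²): A1 = 594 × 841 mm.
Off by 2 mm total — nearest standard size.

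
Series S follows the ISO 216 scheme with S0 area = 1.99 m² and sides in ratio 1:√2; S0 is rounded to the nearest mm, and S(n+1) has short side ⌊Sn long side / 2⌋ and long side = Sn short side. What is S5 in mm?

209 × 296 mm

Let S0's short side be w mm. w · w√2 = 1.99 m² = 1,990,000 mm², so w ≈ 1186.2 mm and w√2 ≈ 1677.6 mm → S0 = 1186 × 1678 mm.
S1: ⌊1678/2⌋ × 1186 = 839 × 1186 mm
S2: ⌊1186/2⌋ × 839 = 593 × 839 mm
S3: ⌊839/2⌋ × 593 = 419 × 593 mm
S4: ⌊593/2⌋ × 419 = 296 × 419 mm
S5: ⌊419/2⌋ × 296 = 209 × 296 mm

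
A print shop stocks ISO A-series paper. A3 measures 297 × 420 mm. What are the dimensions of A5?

148 × 210 mm

A4: ⌊420/2⌋ × 297 = 210 × 297 mm
A5: ⌊297/2⌋ × 210 = 148 × 210 mm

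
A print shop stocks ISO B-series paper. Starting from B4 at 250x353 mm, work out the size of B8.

62 × 88 mm

B5: ⌊353/2⌋ × 250 = 176 × 250 mm
B6: ⌊250/2⌋ × 176 = 125 × 176 mm
B7: ⌊176/2⌋ × 125 = 88 × 125 mm
B8: ⌊125/2⌋ × 88 = 62 × 88 mm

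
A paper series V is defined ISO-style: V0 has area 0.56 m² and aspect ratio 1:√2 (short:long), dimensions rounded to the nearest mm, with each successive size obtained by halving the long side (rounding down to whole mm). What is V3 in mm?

Let V0's short side be w mm. w · w√2 = 0.56 m² = 560,000 mm², so w ≈ 629.3 mm and w√2 ≈ 889.9 mm → V0 = 629 × 890 mm.
V1: ⌊890/2⌋ × 629 = 445 × 629 mm
V2: ⌊629/2⌋ × 445 = 314 × 445 mm
V3: ⌊445/2⌋ × 314 = 222 × 314 mm

222 × 314 mm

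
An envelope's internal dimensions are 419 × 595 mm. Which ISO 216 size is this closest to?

Aspect ratio 595/419 ≈ 1.420 — close to the ISO √2 ≈ 1.414.
In the A-series (A0 area = 1 m²): A2 = 420 × 594 mm.
Off by 2 mm total — nearest standard size.

A2 (420 × 594 mm)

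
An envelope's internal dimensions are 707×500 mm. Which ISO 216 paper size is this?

B2 (500 × 707 mm)

Aspect ratio 707/500 ≈ 1.414 — close to the ISO √2 ≈ 1.414.
In the B-series (B0 = 1000 × 1414 mm): B2 = 500 × 707 mm.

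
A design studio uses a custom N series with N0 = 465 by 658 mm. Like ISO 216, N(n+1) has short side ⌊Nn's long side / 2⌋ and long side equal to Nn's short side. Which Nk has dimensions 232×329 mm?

N0: 465 × 658 mm
N1: 329 × 465 mm
N2: 232 × 329 mm
N3: 164 × 232 mm
→ matches N2.

N2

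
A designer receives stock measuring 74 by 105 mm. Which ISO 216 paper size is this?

Aspect ratio 105/74 ≈ 1.419 — close to the ISO √2 ≈ 1.414.
In the A-series (A0 area = 1 m²): A7 = 74 × 105 mm.

A7 (74 × 105 mm)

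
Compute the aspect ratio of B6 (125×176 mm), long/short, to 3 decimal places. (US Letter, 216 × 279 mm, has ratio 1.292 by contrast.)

176 / 125 = 1.408
ISO 216 targets √2 ≈ 1.414; the -0.006 deviation is from mm rounding.

1.408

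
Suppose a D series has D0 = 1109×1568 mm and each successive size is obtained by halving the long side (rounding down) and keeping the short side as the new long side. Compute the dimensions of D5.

D1: ⌊1568/2⌋ × 1109 = 784 × 1109 mm
D2: ⌊1109/2⌋ × 784 = 554 × 784 mm
D3: ⌊784/2⌋ × 554 = 392 × 554 mm
D4: ⌊554/2⌋ × 392 = 277 × 392 mm
D5: ⌊392/2⌋ × 277 = 196 × 277 mm

196 × 277 mm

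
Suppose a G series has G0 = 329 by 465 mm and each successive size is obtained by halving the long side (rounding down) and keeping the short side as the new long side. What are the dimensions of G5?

58 × 82 mm

G1: ⌊465/2⌋ × 329 = 232 × 329 mm
G2: ⌊329/2⌋ × 232 = 164 × 232 mm
G3: ⌊232/2⌋ × 164 = 116 × 164 mm
G4: ⌊164/2⌋ × 116 = 82 × 116 mm
G5: ⌊116/2⌋ × 82 = 58 × 82 mm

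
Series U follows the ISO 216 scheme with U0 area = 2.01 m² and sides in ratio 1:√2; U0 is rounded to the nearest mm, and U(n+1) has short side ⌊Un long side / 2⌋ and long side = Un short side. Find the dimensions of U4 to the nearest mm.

298 × 421 mm

Let U0's short side be w mm. w · w√2 = 2.01 m² = 2,010,000 mm², so w ≈ 1192.2 mm and w√2 ≈ 1686.0 mm → U0 = 1192 × 1686 mm.
U1: ⌊1686/2⌋ × 1192 = 843 × 1192 mm
U2: ⌊1192/2⌋ × 843 = 596 × 843 mm
U3: ⌊843/2⌋ × 596 = 421 × 596 mm
U4: ⌊596/2⌋ × 421 = 298 × 421 mm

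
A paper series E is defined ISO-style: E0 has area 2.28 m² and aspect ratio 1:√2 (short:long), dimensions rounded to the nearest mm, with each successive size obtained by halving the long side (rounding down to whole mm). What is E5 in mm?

Let E0's short side be w mm. w · w√2 = 2.28 m² = 2,280,000 mm², so w ≈ 1269.7 mm and w√2 ≈ 1795.7 mm → E0 = 1270 × 1796 mm.
E1: ⌊1796/2⌋ × 1270 = 898 × 1270 mm
E2: ⌊1270/2⌋ × 898 = 635 × 898 mm
E3: ⌊898/2⌋ × 635 = 449 × 635 mm
E4: ⌊635/2⌋ × 449 = 317 × 449 mm
E5: ⌊449/2⌋ × 317 = 224 × 317 mm

224 × 317 mm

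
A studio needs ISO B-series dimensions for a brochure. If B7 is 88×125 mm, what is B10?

31 × 44 mm

B8: ⌊125/2⌋ × 88 = 62 × 88 mm
B9: ⌊88/2⌋ × 62 = 44 × 62 mm
B10: ⌊62/2⌋ × 44 = 31 × 44 mm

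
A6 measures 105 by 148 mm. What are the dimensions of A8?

52 × 74 mm

A7: ⌊148/2⌋ × 105 = 74 × 105 mm
A8: ⌊105/2⌋ × 74 = 52 × 74 mm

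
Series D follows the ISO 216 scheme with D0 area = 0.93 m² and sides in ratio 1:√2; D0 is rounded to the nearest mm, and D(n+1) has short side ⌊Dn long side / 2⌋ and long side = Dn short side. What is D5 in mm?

Let D0's short side be w mm. w · w√2 = 0.93 m² = 930,000 mm², so w ≈ 810.9 mm and w√2 ≈ 1146.8 mm → D0 = 811 × 1147 mm.
D1: ⌊1147/2⌋ × 811 = 573 × 811 mm
D2: ⌊811/2⌋ × 573 = 405 × 573 mm
D3: ⌊573/2⌋ × 405 = 286 × 405 mm
D4: ⌊405/2⌋ × 286 = 202 × 286 mm
D5: ⌊286/2⌋ × 202 = 143 × 202 mm

143 × 202 mm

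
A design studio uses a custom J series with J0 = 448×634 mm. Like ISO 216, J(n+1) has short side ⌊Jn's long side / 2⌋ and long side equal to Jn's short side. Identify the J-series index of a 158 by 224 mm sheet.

J3

J0: 448 × 634 mm
J1: 317 × 448 mm
J2: 224 × 317 mm
J3: 158 × 224 mm
J4: 112 × 158 mm
→ matches J3.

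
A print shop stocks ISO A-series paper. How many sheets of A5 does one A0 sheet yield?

Each ISO step halves the sheet: 1 × A0 → 2 × A1 → 4 × A2 → 8 × A3 → …
From A0 to A5 is 5 halving steps: 2^5 = 32.

32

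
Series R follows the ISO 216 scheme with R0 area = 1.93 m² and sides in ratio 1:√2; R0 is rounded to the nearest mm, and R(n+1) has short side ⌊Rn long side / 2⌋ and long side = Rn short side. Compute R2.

Let R0's short side be w mm. w · w√2 = 1.93 m² = 1,930,000 mm², so w ≈ 1168.2 mm and w√2 ≈ 1652.1 mm → R0 = 1168 × 1652 mm.
R1: ⌊1652/2⌋ × 1168 = 826 × 1168 mm
R2: ⌊1168/2⌋ × 826 = 584 × 826 mm

584 × 826 mm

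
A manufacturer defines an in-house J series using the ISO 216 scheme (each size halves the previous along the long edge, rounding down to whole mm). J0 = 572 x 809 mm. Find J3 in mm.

J1: ⌊809/2⌋ × 572 = 404 × 572 mm
J2: ⌊572/2⌋ × 404 = 286 × 404 mm
J3: ⌊404/2⌋ × 286 = 202 × 286 mm

202 × 286 mm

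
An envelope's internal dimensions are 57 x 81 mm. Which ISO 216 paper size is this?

C8 (57 × 81 mm)

Aspect ratio 81/57 ≈ 1.421 — close to the ISO √2 ≈ 1.414.
In the C-series (envelope sizes, between A and B): C8 = 57 × 81 mm.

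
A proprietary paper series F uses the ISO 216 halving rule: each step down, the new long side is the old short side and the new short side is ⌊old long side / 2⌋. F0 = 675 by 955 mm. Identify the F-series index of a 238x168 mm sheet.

F0: 675 × 955 mm
F1: 477 × 675 mm
F2: 337 × 477 mm
F3: 238 × 337 mm
F4: 168 × 238 mm
F5: 119 × 168 mm
→ matches F4.

F4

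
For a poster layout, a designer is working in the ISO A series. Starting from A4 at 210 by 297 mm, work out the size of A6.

105 × 148 mm

A5: ⌊297/2⌋ × 210 = 148 × 210 mm
A6: ⌊210/2⌋ × 148 = 105 × 148 mm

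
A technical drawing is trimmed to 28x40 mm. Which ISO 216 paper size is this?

Aspect ratio 40/28 ≈ 1.429 — close to the ISO √2 ≈ 1.414.
In the C-series (envelope sizes, between A and B): C10 = 28 × 40 mm.

C10 (28 × 40 mm)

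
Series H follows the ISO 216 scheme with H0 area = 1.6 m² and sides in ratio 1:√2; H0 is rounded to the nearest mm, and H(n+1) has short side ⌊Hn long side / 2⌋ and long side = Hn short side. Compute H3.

Let H0's short side be w mm. w · w√2 = 1.6 m² = 1,600,000 mm², so w ≈ 1063.7 mm and w√2 ≈ 1504.2 mm → H0 = 1064 × 1504 mm.
H1: ⌊1504/2⌋ × 1064 = 752 × 1064 mm
H2: ⌊1064/2⌋ × 752 = 532 × 752 mm
H3: ⌊752/2⌋ × 532 = 376 × 532 mm

376 × 532 mm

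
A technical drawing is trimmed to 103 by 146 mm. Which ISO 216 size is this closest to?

A6 (105 × 148 mm)

Aspect ratio 146/103 ≈ 1.417 — close to the ISO √2 ≈ 1.414.
In the A-series (A0 area = 1 m²): A6 = 105 × 148 mm.
Off by 4 mm total — nearest standard size.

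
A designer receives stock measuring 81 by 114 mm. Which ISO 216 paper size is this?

C7 (81 × 114 mm)

Aspect ratio 114/81 ≈ 1.407 — close to the ISO √2 ≈ 1.414.
In the C-series (envelope sizes, between A and B): C7 = 81 × 114 mm.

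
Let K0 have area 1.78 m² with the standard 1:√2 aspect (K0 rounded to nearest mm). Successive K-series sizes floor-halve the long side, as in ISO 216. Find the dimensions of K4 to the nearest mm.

Let K0's short side be w mm. w · w√2 = 1.78 m² = 1,780,000 mm², so w ≈ 1121.9 mm and w√2 ≈ 1586.6 mm → K0 = 1122 × 1587 mm.
K1: ⌊1587/2⌋ × 1122 = 793 × 1122 mm
K2: ⌊1122/2⌋ × 793 = 561 × 793 mm
K3: ⌊793/2⌋ × 561 = 396 × 561 mm
K4: ⌊561/2⌋ × 396 = 280 × 396 mm

280 × 396 mm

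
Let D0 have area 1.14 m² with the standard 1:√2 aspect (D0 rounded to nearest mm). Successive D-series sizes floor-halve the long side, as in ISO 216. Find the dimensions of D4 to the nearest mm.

Let D0's short side be w mm. w · w√2 = 1.14 m² = 1,140,000 mm², so w ≈ 897.8 mm and w√2 ≈ 1269.7 mm → D0 = 898 × 1270 mm.
D1: ⌊1270/2⌋ × 898 = 635 × 898 mm
D2: ⌊898/2⌋ × 635 = 449 × 635 mm
D3: ⌊635/2⌋ × 449 = 317 × 449 mm
D4: ⌊449/2⌋ × 317 = 224 × 317 mm

224 × 317 mm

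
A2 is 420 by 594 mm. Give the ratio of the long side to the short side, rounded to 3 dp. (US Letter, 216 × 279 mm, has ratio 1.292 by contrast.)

1.414

594 / 420 = 1.414
Matches √2 ≈ 1.414 — the ISO 216 defining ratio.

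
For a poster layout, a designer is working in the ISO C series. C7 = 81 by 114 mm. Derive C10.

28 × 40 mm

C8: ⌊114/2⌋ × 81 = 57 × 81 mm
C9: ⌊81/2⌋ × 57 = 40 × 57 mm
C10: ⌊57/2⌋ × 40 = 28 × 40 mm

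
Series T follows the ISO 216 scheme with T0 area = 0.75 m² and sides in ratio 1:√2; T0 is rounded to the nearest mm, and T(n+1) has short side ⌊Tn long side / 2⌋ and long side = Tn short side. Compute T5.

Let T0's short side be w mm. w · w√2 = 0.75 m² = 750,000 mm², so w ≈ 728.2 mm and w√2 ≈ 1029.9 mm → T0 = 728 × 1030 mm.
T1: ⌊1030/2⌋ × 728 = 515 × 728 mm
T2: ⌊728/2⌋ × 515 = 364 × 515 mm
T3: ⌊515/2⌋ × 364 = 257 × 364 mm
T4: ⌊364/2⌋ × 257 = 182 × 257 mm
T5: ⌊257/2⌋ × 182 = 128 × 182 mm

128 × 182 mm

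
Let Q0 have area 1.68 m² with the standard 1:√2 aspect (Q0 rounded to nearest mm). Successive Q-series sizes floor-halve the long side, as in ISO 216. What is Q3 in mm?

385 × 545 mm

Let Q0's short side be w mm. w · w√2 = 1.68 m² = 1,680,000 mm², so w ≈ 1089.9 mm and w√2 ≈ 1541.4 mm → Q0 = 1090 × 1541 mm.
Q1: ⌊1541/2⌋ × 1090 = 770 × 1090 mm
Q2: ⌊1090/2⌋ × 770 = 545 × 770 mm
Q3: ⌊770/2⌋ × 545 = 385 × 545 mm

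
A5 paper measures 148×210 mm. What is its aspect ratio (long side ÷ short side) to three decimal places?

210 / 148 = 1.419
ISO 216 targets √2 ≈ 1.414; the +0.005 deviation is from mm rounding.

1.419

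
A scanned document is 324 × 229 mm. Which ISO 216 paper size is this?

Aspect ratio 324/229 ≈ 1.415 — close to the ISO √2 ≈ 1.414.
In the C-series (envelope sizes, between A and B): C4 = 229 × 324 mm.

C4 (229 × 324 mm)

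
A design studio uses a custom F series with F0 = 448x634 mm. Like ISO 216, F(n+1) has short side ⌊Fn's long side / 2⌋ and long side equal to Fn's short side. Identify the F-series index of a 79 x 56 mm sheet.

F0: 448 × 634 mm
F1: 317 × 448 mm
F2: 224 × 317 mm
F3: 158 × 224 mm
F4: 112 × 158 mm
F5: 79 × 112 mm
F6: 56 × 79 mm
F7: 39 × 56 mm
→ matches F6.

F6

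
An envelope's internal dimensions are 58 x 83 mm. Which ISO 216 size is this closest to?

C8 (57 × 81 mm)

Aspect ratio 83/58 ≈ 1.431 (ISO target is √2 ≈ 1.414).
In the C-series (envelope sizes, between A and B): C8 = 57 × 81 mm.
Off by 3 mm total — nearest standard size.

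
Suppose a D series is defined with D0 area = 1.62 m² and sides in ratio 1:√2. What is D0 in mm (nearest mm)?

Let the short side be w mm. Then w · w√2 = 1.62 m² = 1,620,000 mm².
w² = 1,620,000/√2, so w ≈ 1070.3 mm; long side = w√2 ≈ 1513.6 mm.

1070 × 1514 mm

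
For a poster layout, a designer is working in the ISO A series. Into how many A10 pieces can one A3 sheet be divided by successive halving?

Each ISO step halves the sheet: 1 × A3 → 2 × A4 → 4 × A5 → 8 × A6 → …
From A3 to A10 is 7 halving steps: 2^7 = 128.

128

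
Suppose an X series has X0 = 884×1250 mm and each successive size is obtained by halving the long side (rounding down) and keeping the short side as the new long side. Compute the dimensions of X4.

X1 = 625 × 884 mm (from X0 by 1 halving).
X2: ⌊884/2⌋ × 625 = 442 × 625 mm
X3: ⌊625/2⌋ × 442 = 312 × 442 mm
X4: ⌊442/2⌋ × 312 = 221 × 312 mm

221 × 312 mm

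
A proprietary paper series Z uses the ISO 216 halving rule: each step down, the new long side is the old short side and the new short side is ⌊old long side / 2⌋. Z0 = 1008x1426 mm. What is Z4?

Z1: ⌊1426/2⌋ × 1008 = 713 × 1008 mm
Z2: ⌊1008/2⌋ × 713 = 504 × 713 mm
Z3: ⌊713/2⌋ × 504 = 356 × 504 mm
Z4: ⌊504/2⌋ × 356 = 252 × 356 mm

252 × 356 mm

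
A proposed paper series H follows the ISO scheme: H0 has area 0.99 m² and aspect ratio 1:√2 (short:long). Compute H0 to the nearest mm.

837 × 1183 mm

Let the short side be w mm. Then w · w√2 = 0.99 m² = 990,000 mm².
w² = 990,000/√2, so w ≈ 836.7 mm; long side = w√2 ≈ 1183.2 mm.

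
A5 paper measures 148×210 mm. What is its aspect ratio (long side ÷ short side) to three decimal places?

210 / 148 = 1.419
ISO 216 targets √2 ≈ 1.414; the +0.005 deviation is from mm rounding.

1.419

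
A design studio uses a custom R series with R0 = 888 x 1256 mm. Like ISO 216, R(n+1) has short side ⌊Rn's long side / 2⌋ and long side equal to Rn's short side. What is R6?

R1 = 628 × 888 mm (from R0 by 1 halving).
R2: ⌊888/2⌋ × 628 = 444 × 628 mm
R3: ⌊628/2⌋ × 444 = 314 × 444 mm
R4: ⌊444/2⌋ × 314 = 222 × 314 mm
R5: ⌊314/2⌋ × 222 = 157 × 222 mm
R6: ⌊222/2⌋ × 157 = 111 × 157 mm

111 × 157 mm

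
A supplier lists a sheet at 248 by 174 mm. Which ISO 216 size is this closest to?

Aspect ratio 248/174 ≈ 1.425 — close to the ISO √2 ≈ 1.414.
In the B-series (B0 = 1000 × 1414 mm): B5 = 176 × 250 mm.
Off by 4 mm total — nearest standard size.

B5 (176 × 250 mm)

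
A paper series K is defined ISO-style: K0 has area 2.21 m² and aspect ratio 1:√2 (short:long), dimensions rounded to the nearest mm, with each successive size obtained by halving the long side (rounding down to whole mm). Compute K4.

Let K0's short side be w mm. w · w√2 = 2.21 m² = 2,210,000 mm², so w ≈ 1250.1 mm and w√2 ≈ 1767.9 mm → K0 = 1250 × 1768 mm.
K1: ⌊1768/2⌋ × 1250 = 884 × 1250 mm
K2: ⌊1250/2⌋ × 884 = 625 × 884 mm
K3: ⌊884/2⌋ × 625 = 442 × 625 mm
K4: ⌊625/2⌋ × 442 = 312 × 442 mm

312 × 442 mm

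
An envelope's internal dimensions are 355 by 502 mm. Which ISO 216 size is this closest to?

B3 (353 × 500 mm)

Aspect ratio 502/355 ≈ 1.414 — close to the ISO √2 ≈ 1.414.
In the B-series (B0 = 1000 × 1414 mm): B3 = 353 × 500 mm.
Off by 4 mm total — nearest standard size.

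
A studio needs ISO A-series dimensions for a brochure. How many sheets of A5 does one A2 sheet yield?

8

Each ISO step halves the sheet: 1 × A2 → 2 × A3 → 4 × A4 → 8 × A5
From A2 to A5 is 3 halving steps: 2^3 = 8.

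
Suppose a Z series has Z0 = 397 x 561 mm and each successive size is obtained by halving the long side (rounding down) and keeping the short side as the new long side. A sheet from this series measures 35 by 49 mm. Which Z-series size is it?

Z7

Z0: 397 × 561 mm
Z1: 280 × 397 mm
Z2: 198 × 280 mm
Z3: 140 × 198 mm
Z4: 99 × 140 mm
Z5: 70 × 99 mm
Z6: 49 × 70 mm
Z7: 35 × 49 mm
Z8: 24 × 35 mm
→ matches Z7.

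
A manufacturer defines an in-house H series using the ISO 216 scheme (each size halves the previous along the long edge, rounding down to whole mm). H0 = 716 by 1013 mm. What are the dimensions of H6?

H1 = 506 × 716 mm (from H0 by 1 halving).
H2: ⌊716/2⌋ × 506 = 358 × 506 mm
H3: ⌊506/2⌋ × 358 = 253 × 358 mm
H4: ⌊358/2⌋ × 253 = 179 × 253 mm
H5: ⌊253/2⌋ × 179 = 126 × 179 mm
H6: ⌊179/2⌋ × 126 = 89 × 126 mm

89 × 126 mm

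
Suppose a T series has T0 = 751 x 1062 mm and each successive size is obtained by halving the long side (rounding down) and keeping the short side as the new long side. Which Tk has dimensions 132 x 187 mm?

T0: 751 × 1062 mm
T1: 531 × 751 mm
T2: 375 × 531 mm
T3: 265 × 375 mm
T4: 187 × 265 mm
T5: 132 × 187 mm
T6: 93 × 132 mm
→ matches T5.

T5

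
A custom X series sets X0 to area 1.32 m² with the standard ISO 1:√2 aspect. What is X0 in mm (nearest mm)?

966 × 1366 mm

Let the short side be w mm. Then w · w√2 = 1.32 m² = 1,320,000 mm².
w² = 1,320,000/√2, so w ≈ 966.1 mm; long side = w√2 ≈ 1366.3 mm.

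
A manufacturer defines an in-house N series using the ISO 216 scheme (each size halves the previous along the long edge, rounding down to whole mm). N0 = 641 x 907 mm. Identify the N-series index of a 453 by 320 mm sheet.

N0: 641 × 907 mm
N1: 453 × 641 mm
N2: 320 × 453 mm
N3: 226 × 320 mm
→ matches N2.

N2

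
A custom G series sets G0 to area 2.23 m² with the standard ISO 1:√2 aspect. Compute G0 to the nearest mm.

Let the short side be w mm. Then w · w√2 = 2.23 m² = 2,230,000 mm².
w² = 2,230,000/√2, so w ≈ 1255.7 mm; long side = w√2 ≈ 1775.9 mm.

1256 × 1776 mm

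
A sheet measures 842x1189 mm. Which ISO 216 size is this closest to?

Aspect ratio 1189/842 ≈ 1.412 — close to the ISO √2 ≈ 1.414.
In the A-series (A0 area = 1 m²): A0 = 841 × 1189 mm.
Off by 1 mm total — nearest standard size.

A0 (841 × 1189 mm)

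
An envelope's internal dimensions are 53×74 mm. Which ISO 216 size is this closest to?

A8 (52 × 74 mm)

Aspect ratio 74/53 ≈ 1.396 (ISO target is √2 ≈ 1.414).
In the A-series (A0 area = 1 m²): A8 = 52 × 74 mm.
Off by 1 mm total — nearest standard size.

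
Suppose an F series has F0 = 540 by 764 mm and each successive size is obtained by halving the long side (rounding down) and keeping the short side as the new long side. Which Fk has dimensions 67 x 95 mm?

F0: 540 × 764 mm
F1: 382 × 540 mm
F2: 270 × 382 mm
F3: 191 × 270 mm
F4: 135 × 191 mm
F5: 95 × 135 mm
F6: 67 × 95 mm
F7: 47 × 67 mm
→ matches F6.

F6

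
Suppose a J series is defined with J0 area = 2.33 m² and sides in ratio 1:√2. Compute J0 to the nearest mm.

Let the short side be w mm. Then w · w√2 = 2.33 m² = 2,330,000 mm².
w² = 2,330,000/√2, so w ≈ 1283.6 mm; long side = w√2 ≈ 1815.2 mm.

1284 × 1815 mm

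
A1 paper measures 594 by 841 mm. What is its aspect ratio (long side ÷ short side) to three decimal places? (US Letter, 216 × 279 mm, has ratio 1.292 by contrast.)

841 / 594 = 1.416
ISO 216 targets √2 ≈ 1.414; the +0.002 deviation is from mm rounding.

1.416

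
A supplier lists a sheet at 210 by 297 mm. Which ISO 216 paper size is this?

A4 (210 × 297 mm)

Aspect ratio 297/210 ≈ 1.414 — close to the ISO √2 ≈ 1.414.
In the A-series (A0 area = 1 m²): A4 = 210 × 297 mm.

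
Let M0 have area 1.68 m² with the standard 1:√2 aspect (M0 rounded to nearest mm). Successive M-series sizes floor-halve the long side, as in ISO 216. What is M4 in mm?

Let M0's short side be w mm. w · w√2 = 1.68 m² = 1,680,000 mm², so w ≈ 1089.9 mm and w√2 ≈ 1541.4 mm → M0 = 1090 × 1541 mm.
M1: ⌊1541/2⌋ × 1090 = 770 × 1090 mm
M2: ⌊1090/2⌋ × 770 = 545 × 770 mm
M3: ⌊770/2⌋ × 545 = 385 × 545 mm
M4: ⌊545/2⌋ × 385 = 272 × 385 mm

272 × 385 mm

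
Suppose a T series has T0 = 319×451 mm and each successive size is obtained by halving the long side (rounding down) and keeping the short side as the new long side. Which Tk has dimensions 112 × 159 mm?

T3

T0: 319 × 451 mm
T1: 225 × 319 mm
T2: 159 × 225 mm
T3: 112 × 159 mm
T4: 79 × 112 mm
→ matches T3.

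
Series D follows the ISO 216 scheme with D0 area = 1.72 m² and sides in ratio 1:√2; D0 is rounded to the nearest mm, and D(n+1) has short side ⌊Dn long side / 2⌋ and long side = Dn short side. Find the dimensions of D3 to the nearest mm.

390 × 551 mm

Let D0's short side be w mm. w · w√2 = 1.72 m² = 1,720,000 mm², so w ≈ 1102.8 mm and w√2 ≈ 1559.6 mm → D0 = 1103 × 1560 mm.
D1: ⌊1560/2⌋ × 1103 = 780 × 1103 mm
D2: ⌊1103/2⌋ × 780 = 551 × 780 mm
D3: ⌊780/2⌋ × 551 = 390 × 551 mm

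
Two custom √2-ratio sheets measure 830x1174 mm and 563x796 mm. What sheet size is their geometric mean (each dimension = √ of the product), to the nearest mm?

684 × 967 mm

Short side: √(830 · 563) = √467290 ≈ 683.6 → 684 mm
Long side: √(1174 · 796) = √934504 ≈ 966.7 → 967 mm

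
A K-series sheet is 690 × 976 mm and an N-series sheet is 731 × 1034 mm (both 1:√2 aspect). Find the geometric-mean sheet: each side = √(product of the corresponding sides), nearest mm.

710 × 1005 mm

Short side: √(690 · 731) = √504390 ≈ 710.2 → 710 mm
Long side: √(976 · 1034) = √1009184 ≈ 1004.6 → 1005 mm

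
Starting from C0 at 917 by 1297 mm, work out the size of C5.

162 × 229 mm

C1: ⌊1297/2⌋ × 917 = 648 × 917 mm
C2: ⌊917/2⌋ × 648 = 458 × 648 mm
C3: ⌊648/2⌋ × 458 = 324 × 458 mm
C4: ⌊458/2⌋ × 324 = 229 × 324 mm
C5: ⌊324/2⌋ × 229 = 162 × 229 mm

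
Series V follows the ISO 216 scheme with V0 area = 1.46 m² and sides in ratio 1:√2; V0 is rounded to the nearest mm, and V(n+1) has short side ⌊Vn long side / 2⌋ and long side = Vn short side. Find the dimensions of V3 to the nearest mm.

359 × 508 mm

Let V0's short side be w mm. w · w√2 = 1.46 m² = 1,460,000 mm², so w ≈ 1016.1 mm and w√2 ≈ 1436.9 mm → V0 = 1016 × 1437 mm.
V1: ⌊1437/2⌋ × 1016 = 718 × 1016 mm
V2: ⌊1016/2⌋ × 718 = 508 × 718 mm
V3: ⌊718/2⌋ × 508 = 359 × 508 mm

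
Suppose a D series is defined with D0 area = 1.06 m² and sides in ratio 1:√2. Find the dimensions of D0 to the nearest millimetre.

866 × 1224 mm

Let the short side be w mm. Then w · w√2 = 1.06 m² = 1,060,000 mm².
w² = 1,060,000/√2, so w ≈ 865.8 mm; long side = w√2 ≈ 1224.4 mm.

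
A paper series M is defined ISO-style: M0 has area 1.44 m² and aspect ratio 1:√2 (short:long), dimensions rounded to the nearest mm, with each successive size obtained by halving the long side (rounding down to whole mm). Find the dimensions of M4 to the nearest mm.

252 × 356 mm

Let M0's short side be w mm. w · w√2 = 1.44 m² = 1,440,000 mm², so w ≈ 1009.1 mm and w√2 ≈ 1427.0 mm → M0 = 1009 × 1427 mm.
M1: ⌊1427/2⌋ × 1009 = 713 × 1009 mm
M2: ⌊1009/2⌋ × 713 = 504 × 713 mm
M3: ⌊713/2⌋ × 504 = 356 × 504 mm
M4: ⌊504/2⌋ × 356 = 252 × 356 mm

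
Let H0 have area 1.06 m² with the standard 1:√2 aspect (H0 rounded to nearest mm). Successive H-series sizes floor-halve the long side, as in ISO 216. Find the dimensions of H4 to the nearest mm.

Let H0's short side be w mm. w · w√2 = 1.06 m² = 1,060,000 mm², so w ≈ 865.8 mm and w√2 ≈ 1224.4 mm → H0 = 866 × 1224 mm.
H1: ⌊1224/2⌋ × 866 = 612 × 866 mm
H2: ⌊866/2⌋ × 612 = 433 × 612 mm
H3: ⌊612/2⌋ × 433 = 306 × 433 mm
H4: ⌊433/2⌋ × 306 = 216 × 306 mm

216 × 306 mm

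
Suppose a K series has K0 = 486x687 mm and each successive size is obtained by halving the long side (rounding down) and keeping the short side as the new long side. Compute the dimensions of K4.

121 × 171 mm

K1: ⌊687/2⌋ × 486 = 343 × 486 mm
K2: ⌊486/2⌋ × 343 = 243 × 343 mm
K3: ⌊343/2⌋ × 243 = 171 × 243 mm
K4: ⌊243/2⌋ × 171 = 121 × 171 mm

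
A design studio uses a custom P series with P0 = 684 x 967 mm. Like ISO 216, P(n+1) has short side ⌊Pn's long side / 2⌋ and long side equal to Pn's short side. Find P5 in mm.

120 × 171 mm

P1 = 483 × 684 mm (from P0 by 1 halving).
P2: ⌊684/2⌋ × 483 = 342 × 483 mm
P3: ⌊483/2⌋ × 342 = 241 × 342 mm
P4: ⌊342/2⌋ × 241 = 171 × 241 mm
P5: ⌊241/2⌋ × 171 = 120 × 171 mm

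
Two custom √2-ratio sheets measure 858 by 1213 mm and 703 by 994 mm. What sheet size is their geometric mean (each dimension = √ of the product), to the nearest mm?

Short side: √(858 · 703) = √603174 ≈ 776.6 → 777 mm
Long side: √(1213 · 994) = √1205722 ≈ 1098.1 → 1098 mm

777 × 1098 mm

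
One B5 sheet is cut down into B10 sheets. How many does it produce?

32

Each ISO step halves the sheet: 1 × B5 → 2 × B6 → 4 × B7 → 8 × B8 → …
From B5 to B10 is 5 halving steps: 2^5 = 32.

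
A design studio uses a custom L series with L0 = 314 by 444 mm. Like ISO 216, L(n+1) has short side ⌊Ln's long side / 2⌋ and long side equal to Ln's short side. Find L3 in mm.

111 × 157 mm

L1: ⌊444/2⌋ × 314 = 222 × 314 mm
L2: ⌊314/2⌋ × 222 = 157 × 222 mm
L3: ⌊222/2⌋ × 157 = 111 × 157 mm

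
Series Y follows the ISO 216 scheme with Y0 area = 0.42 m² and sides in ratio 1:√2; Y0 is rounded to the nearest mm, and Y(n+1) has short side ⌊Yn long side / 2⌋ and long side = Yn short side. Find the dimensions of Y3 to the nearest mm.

Let Y0's short side be w mm. w · w√2 = 0.42 m² = 420,000 mm², so w ≈ 545.0 mm and w√2 ≈ 770.7 mm → Y0 = 545 × 771 mm.
Y1: ⌊771/2⌋ × 545 = 385 × 545 mm
Y2: ⌊545/2⌋ × 385 = 272 × 385 mm
Y3: ⌊385/2⌋ × 272 = 192 × 272 mm

192 × 272 mm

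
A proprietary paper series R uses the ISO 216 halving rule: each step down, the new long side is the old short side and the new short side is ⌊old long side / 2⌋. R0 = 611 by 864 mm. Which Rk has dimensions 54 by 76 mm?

R0: 611 × 864 mm
R1: 432 × 611 mm
R2: 305 × 432 mm
R3: 216 × 305 mm
R4: 152 × 216 mm
R5: 108 × 152 mm
R6: 76 × 108 mm
R7: 54 × 76 mm
R8: 38 × 54 mm
→ matches R7.

R7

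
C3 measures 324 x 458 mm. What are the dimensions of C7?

81 × 114 mm

C4: ⌊458/2⌋ × 324 = 229 × 324 mm
C5: ⌊324/2⌋ × 229 = 162 × 229 mm
C6: ⌊229/2⌋ × 162 = 114 × 162 mm
C7: ⌊162/2⌋ × 114 = 81 × 114 mm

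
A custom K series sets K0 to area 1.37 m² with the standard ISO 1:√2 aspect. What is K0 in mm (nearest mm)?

Let the short side be w mm. Then w · w√2 = 1.37 m² = 1,370,000 mm².
w² = 1,370,000/√2, so w ≈ 984.2 mm; long side = w√2 ≈ 1391.9 mm.

984 × 1392 mm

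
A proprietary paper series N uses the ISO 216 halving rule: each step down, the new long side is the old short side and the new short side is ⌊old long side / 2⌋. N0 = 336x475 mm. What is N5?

59 × 84 mm

N1: ⌊475/2⌋ × 336 = 237 × 336 mm
N2: ⌊336/2⌋ × 237 = 168 × 237 mm
N3: ⌊237/2⌋ × 168 = 118 × 168 mm
N4: ⌊168/2⌋ × 118 = 84 × 118 mm
N5: ⌊118/2⌋ × 84 = 59 × 84 mm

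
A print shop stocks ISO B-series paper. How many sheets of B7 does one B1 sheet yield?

B1 = 707 × 1000 mm; B7 = 88 × 125 mm.
Each halving step doubles the count; 6 steps from B1 to B7.
2^6 = 64.

64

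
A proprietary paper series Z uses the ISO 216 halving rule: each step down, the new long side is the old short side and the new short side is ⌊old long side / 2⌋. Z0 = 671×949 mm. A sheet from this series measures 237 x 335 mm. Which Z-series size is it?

Z0: 671 × 949 mm
Z1: 474 × 671 mm
Z2: 335 × 474 mm
Z3: 237 × 335 mm
Z4: 167 × 237 mm
→ matches Z3.

Z3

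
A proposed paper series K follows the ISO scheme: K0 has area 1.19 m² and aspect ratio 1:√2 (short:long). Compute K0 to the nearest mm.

917 × 1297 mm

Let the short side be w mm. Then w · w√2 = 1.19 m² = 1,190,000 mm².
w² = 1,190,000/√2, so w ≈ 917.3 mm; long side = w√2 ≈ 1297.3 mm.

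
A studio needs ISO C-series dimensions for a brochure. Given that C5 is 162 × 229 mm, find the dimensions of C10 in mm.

C6: ⌊229/2⌋ × 162 = 114 × 162 mm
C7: ⌊162/2⌋ × 114 = 81 × 114 mm
C8: ⌊114/2⌋ × 81 = 57 × 81 mm
C9: ⌊81/2⌋ × 57 = 40 × 57 mm
C10: ⌊57/2⌋ × 40 = 28 × 40 mm

28 × 40 mm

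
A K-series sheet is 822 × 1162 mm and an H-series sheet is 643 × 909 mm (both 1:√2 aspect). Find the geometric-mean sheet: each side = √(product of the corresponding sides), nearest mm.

727 × 1028 mm

Short side: √(822 · 643) = √528546 ≈ 727.0 → 727 mm
Long side: √(1162 · 909) = √1056258 ≈ 1027.7 → 1028 mm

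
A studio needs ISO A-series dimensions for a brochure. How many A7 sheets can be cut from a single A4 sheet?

Each ISO step halves the sheet: 1 × A4 → 2 × A5 → 4 × A6 → 8 × A7
From A4 to A7 is 3 halving steps: 2^3 = 8.

8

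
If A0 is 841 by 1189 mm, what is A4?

A1: ⌊1189/2⌋ × 841 = 594 × 841 mm
A2: ⌊841/2⌋ × 594 = 420 × 594 mm
A3: ⌊594/2⌋ × 420 = 297 × 420 mm
A4: ⌊420/2⌋ × 297 = 210 × 297 mm

210 × 297 mm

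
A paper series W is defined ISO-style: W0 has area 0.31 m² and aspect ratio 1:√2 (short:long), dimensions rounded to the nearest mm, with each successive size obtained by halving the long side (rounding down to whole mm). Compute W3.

Let W0's short side be w mm. w · w√2 = 0.31 m² = 310,000 mm², so w ≈ 468.2 mm and w√2 ≈ 662.1 mm → W0 = 468 × 662 mm.
W1: ⌊662/2⌋ × 468 = 331 × 468 mm
W2: ⌊468/2⌋ × 331 = 234 × 331 mm
W3: ⌊331/2⌋ × 234 = 165 × 234 mm

165 × 234 mm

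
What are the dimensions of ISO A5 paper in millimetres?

A0 = 841 × 1189 mm (A0 has area 1 m², aspect 1:√2).
A1: ⌊1189/2⌋ × 841 = 594 × 841 mm
A2: ⌊841/2⌋ × 594 = 420 × 594 mm
A3: ⌊594/2⌋ × 420 = 297 × 420 mm
A4: ⌊420/2⌋ × 297 = 210 × 297 mm
A5: ⌊297/2⌋ × 210 = 148 × 210 mm

148 × 210 mm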